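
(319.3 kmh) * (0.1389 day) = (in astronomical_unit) 7.115e-06. Check: 1 kmh = 0.27777778 m/s, so 319.3 kmh = 319.3 * 0.27777778 = 88.694444 m/s. 1 day = 86400 s, so 0.1389 day = 0.1389 * 86400 = 12000.96 s. Combine: 88.694444 m/s * 12000.96 s = 1064418.5 m. 1 astronomical_unit = 1.4959787e+11 m, so 1064418.5 m = 1064418.5 / 1.4959787e+11 = 7.1151981e-06 astronomical_unit ≈ 7.115e-06 astronomical_unit (4 s.f.).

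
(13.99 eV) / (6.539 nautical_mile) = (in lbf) 4.161e-23. Check: 1 eV = 1.6021766e-19 J, so 13.99 eV = 13.99 * 1.6021766e-19 = 2.2414451e-18 J. 1 nautical_mile = 1852 m, so 6.539 nautical_mile = 6.539 * 1852 = 12110.228 m. Combine: 2.2414451e-18 J / 12110.228 m = 1.8508695e-22 N. 1 lbf = 4.4482216 N, so 1.8508695e-22 N = 1.8508695e-22 / 4.4482216 = 4.1609201e-23 lbf ≈ 4.161e-23 lbf (4 s.f.).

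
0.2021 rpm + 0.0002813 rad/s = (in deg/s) 1.229. Check: 1 rpm = 0.10471976 rad/s, so 0.2021 rpm = 0.2021 * 0.10471976 = 0.021163863 rad/s. 0.0002813 rad/s is already in rad/s. Sum: 0.021163863 + 0.0002813 = 0.021445163 rad/s. 1 deg/s = 0.017453293 rad/s, so 0.021445163 rad/s = 0.021445163 / 0.017453293 = 1.2287173 deg/s ≈ 1.229 deg/s (4 s.f.).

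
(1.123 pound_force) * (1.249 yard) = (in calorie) 1.364. Check: 1 pound_force = 4.4482216 N, so 1.123 pound_force = 1.123 * 4.4482216 = 4.9953529 N. 1 yard = 0.9144 m, so 1.249 yard = 1.249 * 0.9144 = 1.1420856 m. Combine: 4.9953529 N * 1.1420856 m = 5.7051206 J. 1 calorie = 4.184 J, so 5.7051206 J = 5.7051206 / 4.184 = 1.3635565 calorie ≈ 1.364 calorie (4 s.f.).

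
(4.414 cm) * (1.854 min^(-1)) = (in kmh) 0.00491. Check: 1 cm = 0.01 m, so 4.414 cm = 4.414 * 0.01 = 0.04414 m. 1 min^(-1) = 0.016666667 Hz, so 1.854 min^(-1) = 1.854 * 0.016666667 = 0.0309 Hz. Combine: 0.04414 m * 0.0309 Hz = 0.001363926 m/s. 1 kmh = 0.27777778 m/s, so 0.001363926 m/s = 0.001363926 / 0.27777778 = 0.0049101336 kmh ≈ 0.00491 kmh (4 s.f.).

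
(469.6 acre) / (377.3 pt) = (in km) 1.428e+04. Check: 1 acre = 4046.8564 m^2, so 469.6 acre = 469.6 * 4046.8564 = 1900403.8 m^2. 1 pt = 0.00035277778 m, so 377.3 pt = 377.3 * 0.00035277778 = 0.13310306 m. Combine: 1900403.8 m^2 / 0.13310306 m = 14277687 m. 1 km = 1000 m, so 14277687 m = 14277687 / 1000 = 14277.687 km ≈ 1.428e+04 km (4 s.f.).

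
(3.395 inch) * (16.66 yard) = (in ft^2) 14.14. Check: 1 inch = 0.0254 m, so 3.395 inch = 3.395 * 0.0254 = 0.086233 m. 1 yard = 0.9144 m, so 16.66 yard = 16.66 * 0.9144 = 15.233904 m. Combine: 0.086233 m * 15.233904 m = 1.3136652 m^2. 1 ft^2 = 0.09290304 m^2, so 1.3136652 m^2 = 1.3136652 / 0.09290304 = 14.140175 ft^2 ≈ 14.14 ft^2 (4 s.f.).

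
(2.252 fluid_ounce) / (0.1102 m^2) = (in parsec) 1.959e-20. Check: 1 fluid_ounce = 2.957353e-05 m^3, so 2.252 fluid_ounce = 2.252 * 2.957353e-05 = 6.6599589e-05 m^3. 0.1102 m^2 is already in m^2. Combine: 6.6599589e-05 m^3 / 0.1102 m^2 = 0.00060435198 m. 1 parsec = 3.0856776e+16 m, so 0.00060435198 m = 0.00060435198 / 3.0856776e+16 = 1.9585714e-20 parsec ≈ 1.959e-20 parsec (4 s.f.).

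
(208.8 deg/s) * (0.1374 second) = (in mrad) 1 deg/s = 0.017453293 rad/s, so 208.8 deg/s = 208.8 * 0.017453293 = 3.6442475 rad/s. 0.1374 second = 0.1374 s. Combine: 3.6442475 rad/s * 0.1374 s = 0.5007196 rad. 1 mrad = 0.001 rad, so 0.5007196 rad = 0.5007196 / 0.001 = 500.7196 mrad ≈ 500.7 mrad (4 s.f.). Final answer: 500.7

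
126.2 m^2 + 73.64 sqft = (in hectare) 0.0133. Check: 126.2 m^2 is already in m^2. 1 sqft = 0.09290304 m^2, so 73.64 sqft = 73.64 * 0.09290304 = 6.8413799 m^2. Sum: 126.2 + 6.8413799 = 133.04138 m^2. 1 hectare = 10000 m^2, so 133.04138 m^2 = 133.04138 / 10000 = 0.013304138 hectare ≈ 0.0133 hectare (4 s.f.).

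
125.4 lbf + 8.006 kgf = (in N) 1 lbf = 4.4482216 N, so 125.4 lbf = 125.4 * 4.4482216 = 557.80699 N. 1 kgf = 9.80665 N, so 8.006 kgf = 8.006 * 9.80665 = 78.51204 N. Sum: 557.80699 + 78.51204 = 636.31903 N. Result: 636.31903 N ≈ 636.3 N (4 s.f.). Final answer: 636.3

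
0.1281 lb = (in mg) 1 lb = 0.45359237 kg, so 0.1281 lb = 0.1281 * 0.45359237 = 0.058105183 kg. 1 mg = 1e-06 kg, so 0.058105183 kg = 0.058105183 / 1e-06 = 58105.183 mg ≈ 5.811e+04 mg (4 s.f.). Final answer: 5.811e+04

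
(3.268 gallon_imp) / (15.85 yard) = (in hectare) 1 gallon_imp = 0.00454609 m^3, so 3.268 gallon_imp = 3.268 * 0.00454609 = 0.014856622 m^3. 1 yard = 0.9144 m, so 15.85 yard = 15.85 * 0.9144 = 14.49324 m. Combine: 0.014856622 m^3 / 14.49324 m = 0.0010250725 m^2. 1 hectare = 10000 m^2, so 0.0010250725 m^2 = 0.0010250725 / 10000 = 1.0250725e-07 hectare ≈ 1.025e-07 hectare (4 s.f.). Final answer: 1.025e-07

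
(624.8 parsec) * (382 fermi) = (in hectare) 736.5. Check: 1 parsec = 3.0856776e+16 m, so 624.8 parsec = 624.8 * 3.0856776e+16 = 1.9279314e+19 m. 1 fermi = 1e-15 m, so 382 fermi = 382 * 1e-15 = 3.82e-13 m. Combine: 1.9279314e+19 m * 3.82e-13 m = 7364697.8 m^2. 1 hectare = 10000 m^2, so 7364697.8 m^2 = 7364697.8 / 10000 = 736.46978 hectare ≈ 736.5 hectare (4 s.f.).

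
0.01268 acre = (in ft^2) 1 acre = 4046.8564 m^2, so 0.01268 acre = 0.01268 * 4046.8564 = 51.314139 m^2. 1 ft^2 = 0.09290304 m^2, so 51.314139 m^2 = 51.314139 / 0.09290304 = 552.3408 ft^2 ≈ 552.3 ft^2 (4 s.f.). Final answer: 552.3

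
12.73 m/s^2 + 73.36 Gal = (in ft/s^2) 44.17. Check: 12.73 m/s^2 is already in m/s^2. 1 Gal = 0.01 m/s^2, so 73.36 Gal = 73.36 * 0.01 = 0.7336 m/s^2. Sum: 12.73 + 0.7336 = 13.4636 m/s^2. 1 ft/s^2 = 0.3048 m/s^2, so 13.4636 m/s^2 = 13.4636 / 0.3048 = 44.171916 ft/s^2 ≈ 44.17 ft/s^2 (4 s.f.).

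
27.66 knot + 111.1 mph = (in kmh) 1 knot = 0.51444444 m/s, so 27.66 knot = 27.66 * 0.51444444 = 14.229533 m/s. 1 mph = 0.44704 m/s, so 111.1 mph = 111.1 * 0.44704 = 49.666144 m/s. Sum: 14.229533 + 49.666144 = 63.895677 m/s. 1 kmh = 0.27777778 m/s, so 63.895677 m/s = 63.895677 / 0.27777778 = 230.02444 kmh ≈ 230 kmh (4 s.f.). Final answer: 230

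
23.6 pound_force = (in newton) 1 pound_force = 4.4482216 N, so 23.6 pound_force = 23.6 * 4.4482216 = 104.97803 N. 104.97803 N = 104.97803 newton ≈ 105 newton (4 s.f.). Final answer: 105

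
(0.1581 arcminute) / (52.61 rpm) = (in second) 8.348e-06. Check: 1 arcminute = 0.00029088821 rad, so 0.1581 arcminute = 0.1581 * 0.00029088821 = 4.5989426e-05 rad. 1 rpm = 0.10471976 rad/s, so 52.61 rpm = 52.61 * 0.10471976 = 5.5093063 rad/s. Combine: 4.5989426e-05 rad / 5.5093063 rad/s = 8.3475892e-06 s. 8.3475892e-06 s = 8.3475892e-06 second ≈ 8.348e-06 second (4 s.f.).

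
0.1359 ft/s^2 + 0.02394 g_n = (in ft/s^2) 0.9061. Check: 1 ft/s^2 = 0.3048 m/s^2, so 0.1359 ft/s^2 = 0.1359 * 0.3048 = 0.04142232 m/s^2. 1 g_n = 9.80665 m/s^2, so 0.02394 g_n = 0.02394 * 9.80665 = 0.2347712 m/s^2. Sum: 0.04142232 + 0.2347712 = 0.27619352 m/s^2. 1 ft/s^2 = 0.3048 m/s^2, so 0.27619352 m/s^2 = 0.27619352 / 0.3048 = 0.90614672 ft/s^2 ≈ 0.9061 ft/s^2 (4 s.f.).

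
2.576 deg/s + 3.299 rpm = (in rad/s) 0.3904. Check: 1 deg/s = 0.017453293 rad/s, so 2.576 deg/s = 2.576 * 0.017453293 = 0.044959682 rad/s. 1 rpm = 0.10471976 rad/s, so 3.299 rpm = 3.299 * 0.10471976 = 0.34547047 rad/s. Sum: 0.044959682 + 0.34547047 = 0.39043015 rad/s. Result: 0.39043015 rad/s ≈ 0.3904 rad/s (4 s.f.).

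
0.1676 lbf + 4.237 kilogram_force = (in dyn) 4.23e+06. Check: 1 lbf = 4.4482216 N, so 0.1676 lbf = 0.1676 * 4.4482216 = 0.74552194 N. 1 kilogram_force = 9.80665 N, so 4.237 kilogram_force = 4.237 * 9.80665 = 41.550776 N. Sum: 0.74552194 + 41.550776 = 42.296298 N. 1 dyn = 1e-05 N, so 42.296298 N = 42.296298 / 1e-05 = 4229629.8 dyn ≈ 4.23e+06 dyn (4 s.f.).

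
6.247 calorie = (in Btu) 1 calorie = 4.184 J, so 6.247 calorie = 6.247 * 4.184 = 26.137448 J. 1 Btu = 1055.0559 J, so 26.137448 J = 26.137448 / 1055.0559 = 0.024773521 Btu ≈ 0.02477 Btu (4 s.f.). Final answer: 0.02477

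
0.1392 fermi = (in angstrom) 1 fermi = 1e-15 m, so 0.1392 fermi = 0.1392 * 1e-15 = 1.392e-16 m. 1 angstrom = 1e-10 m, so 1.392e-16 m = 1.392e-16 / 1e-10 = 1.392e-06 angstrom. Final answer: 1.392e-06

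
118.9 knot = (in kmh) 220.2. Check: 1 knot = 0.51444444 m/s, so 118.9 knot = 118.9 * 0.51444444 = 61.167444 m/s. 1 kmh = 0.27777778 m/s, so 61.167444 m/s = 61.167444 / 0.27777778 = 220.2028 kmh ≈ 220.2 kmh (4 s.f.).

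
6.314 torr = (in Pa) 841.8. Check: 1 torr = 133.32237 Pa, so 6.314 torr = 6.314 * 133.32237 = 841.79743 Pa. Result: 841.79743 Pa ≈ 841.8 Pa (4 s.f.).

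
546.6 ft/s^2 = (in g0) 16.99. Check: 1 ft/s^2 = 0.3048 m/s^2, so 546.6 ft/s^2 = 546.6 * 0.3048 = 166.60368 m/s^2. 1 g0 = 9.80665 m/s^2, so 166.60368 m/s^2 = 166.60368 / 9.80665 = 16.988847 g0 ≈ 16.99 g0 (4 s.f.).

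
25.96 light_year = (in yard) 2.686e+17. Check: 1 light_year = 9.4607305e+15 m, so 25.96 light_year = 25.96 * 9.4607305e+15 = 2.4560056e+17 m. 1 yard = 0.9144 m, so 2.4560056e+17 m = 2.4560056e+17 / 0.9144 = 2.6859204e+17 yard ≈ 2.686e+17 yard (4 s.f.).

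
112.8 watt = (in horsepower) 0.1513. Check: 112.8 watt = 112.8 W. 1 horsepower = 745.69987 W, so 112.8 W = 112.8 / 745.69987 = 0.15126729 horsepower ≈ 0.1513 horsepower (4 s.f.).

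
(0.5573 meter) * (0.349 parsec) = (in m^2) 0.5573 meter = 0.5573 m. 1 parsec = 3.0856776e+16 m, so 0.349 parsec = 0.349 * 3.0856776e+16 = 1.0769015e+16 m. Combine: 0.5573 m * 1.0769015e+16 m = 6.0015719e+15 m^2. Result: 6.0015719e+15 m^2 ≈ 6.002e+15 m^2 (4 s.f.). Final answer: 6.002e+15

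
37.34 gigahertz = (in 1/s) 1 gigahertz = 1e+09 Hz, so 37.34 gigahertz = 37.34 * 1e+09 = 3.734e+10 Hz. 3.734e+10 Hz = 3.734e+10 1/s. Final answer: 3.734e+10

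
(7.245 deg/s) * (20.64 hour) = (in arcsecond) 1 deg/s = 0.017453293 rad/s, so 7.245 deg/s = 7.245 * 0.017453293 = 0.1264491 rad/s. 1 hour = 3600 s, so 20.64 hour = 20.64 * 3600 = 74304 s. Combine: 0.1264491 rad/s * 74304 s = 9395.6742 rad. 1 arcsecond = 4.8481368e-06 rad, so 9395.6742 rad = 9395.6742 / 4.8481368e-06 = 1.9379969e+09 arcsecond ≈ 1.938e+09 arcsecond (4 s.f.). Final answer: 1.938e+09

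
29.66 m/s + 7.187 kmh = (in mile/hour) 70.81. Check: 29.66 m/s is already in m/s. 1 kmh = 0.27777778 m/s, so 7.187 kmh = 7.187 * 0.27777778 = 1.9963889 m/s. Sum: 29.66 + 1.9963889 = 31.656389 m/s. 1 mile/hour = 0.44704 m/s, so 31.656389 m/s = 31.656389 / 0.44704 = 70.813325 mile/hour ≈ 70.81 mile/hour (4 s.f.).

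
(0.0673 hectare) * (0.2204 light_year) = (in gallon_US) 1 hectare = 10000 m^2, so 0.0673 hectare = 0.0673 * 10000 = 673 m^2. 1 light_year = 9.4607305e+15 m, so 0.2204 light_year = 0.2204 * 9.4607305e+15 = 2.085145e+15 m. Combine: 673 m^2 * 2.085145e+15 m = 1.4033026e+18 m^3. 1 gallon_US = 0.0037854118 m^3, so 1.4033026e+18 m^3 = 1.4033026e+18 / 0.0037854118 = 3.7071332e+20 gallon_US ≈ 3.707e+20 gallon_US (4 s.f.). Final answer: 3.707e+20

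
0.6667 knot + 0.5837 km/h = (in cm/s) 50.51. Check: 1 knot = 0.51444444 m/s, so 0.6667 knot = 0.6667 * 0.51444444 = 0.34298011 m/s. 1 km/h = 0.27777778 m/s, so 0.5837 km/h = 0.5837 * 0.27777778 = 0.16213889 m/s. Sum: 0.34298011 + 0.16213889 = 0.505119 m/s. 1 cm/s = 0.01 m/s, so 0.505119 m/s = 0.505119 / 0.01 = 50.5119 cm/s ≈ 50.51 cm/s (4 s.f.).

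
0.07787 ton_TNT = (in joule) 1 ton_TNT = 4.184e+09 J, so 0.07787 ton_TNT = 0.07787 * 4.184e+09 = 3.2580808e+08 J. 3.2580808e+08 J = 3.2580808e+08 joule ≈ 3.258e+08 joule (4 s.f.). Final answer: 3.258e+08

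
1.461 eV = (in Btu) 1 eV = 1.6021766e-19 J, so 1.461 eV = 1.461 * 1.6021766e-19 = 2.3407801e-19 J. 1 Btu = 1055.0559 J, so 2.3407801e-19 J = 2.3407801e-19 / 1055.0559 = 2.2186314e-22 Btu ≈ 2.219e-22 Btu (4 s.f.). Final answer: 2.219e-22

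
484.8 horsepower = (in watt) 1 horsepower = 745.69987 W, so 484.8 horsepower = 484.8 * 745.69987 = 361515.3 W. 361515.3 W = 361515.3 watt ≈ 3.615e+05 watt (4 s.f.). Final answer: 3.615e+05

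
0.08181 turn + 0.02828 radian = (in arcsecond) 1.119e+05. Check: 1 turn = 6.2831853 rad, so 0.08181 turn = 0.08181 * 6.2831853 = 0.51402739 rad. 0.02828 radian = 0.02828 rad. Sum: 0.51402739 + 0.02828 = 0.54230739 rad. 1 arcsecond = 4.8481368e-06 rad, so 0.54230739 rad = 0.54230739 / 4.8481368e-06 = 111858.93 arcsecond ≈ 1.119e+05 arcsecond (4 s.f.).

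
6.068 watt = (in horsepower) 6.068 watt = 6.068 W. 1 horsepower = 745.69987 W, so 6.068 W = 6.068 / 745.69987 = 0.008137322 horsepower ≈ 0.008137 horsepower (4 s.f.). Final answer: 0.008137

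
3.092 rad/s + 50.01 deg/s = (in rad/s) 3.092 rad/s is already in rad/s. 1 deg/s = 0.017453293 rad/s, so 50.01 deg/s = 50.01 * 0.017453293 = 0.87283916 rad/s. Sum: 3.092 + 0.87283916 = 3.9648392 rad/s. Result: 3.9648392 rad/s ≈ 3.965 rad/s (4 s.f.). Final answer: 3.965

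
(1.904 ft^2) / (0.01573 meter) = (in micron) 1 ft^2 = 0.09290304 m^2, so 1.904 ft^2 = 1.904 * 0.09290304 = 0.17688739 m^2. 0.01573 meter = 0.01573 m. Combine: 0.17688739 m^2 / 0.01573 m = 11.245225 m. 1 micron = 1e-06 m, so 11.245225 m = 11.245225 / 1e-06 = 11245225 micron ≈ 1.125e+07 micron (4 s.f.). Final answer: 1.125e+07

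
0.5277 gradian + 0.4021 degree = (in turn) 0.002436. Check: 1 gradian = 0.015707963 rad, so 0.5277 gradian = 0.5277 * 0.015707963 = 0.0082890922 rad. 1 degree = 0.017453293 rad, so 0.4021 degree = 0.4021 * 0.017453293 = 0.0070179689 rad. Sum: 0.0082890922 + 0.0070179689 = 0.015307061 rad. 1 turn = 6.2831853 rad, so 0.015307061 rad = 0.015307061 / 6.2831853 = 0.0024361944 turn ≈ 0.002436 turn (4 s.f.).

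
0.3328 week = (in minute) 1 week = 604800 s, so 0.3328 week = 0.3328 * 604800 = 201277.44 s. 1 minute = 60 s, so 201277.44 s = 201277.44 / 60 = 3354.624 minute ≈ 3355 minute (4 s.f.). Final answer: 3355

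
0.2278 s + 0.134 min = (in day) 0.2278 s is already in s. 1 min = 60 s, so 0.134 min = 0.134 * 60 = 8.04 s. Sum: 0.2278 + 8.04 = 8.2678 s. 1 day = 86400 s, so 8.2678 s = 8.2678 / 86400 = 9.569213e-05 day ≈ 9.569e-05 day (4 s.f.). Final answer: 9.569e-05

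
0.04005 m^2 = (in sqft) 1 sqft = 0.09290304 m^2, so 0.04005 m^2 = 0.04005 / 0.09290304 = 0.43109461 sqft ≈ 0.4311 sqft (4 s.f.). Final answer: 0.4311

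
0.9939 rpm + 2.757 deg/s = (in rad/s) 1 rpm = 0.10471976 rad/s, so 0.9939 rpm = 0.9939 * 0.10471976 = 0.10408096 rad/s. 1 deg/s = 0.017453293 rad/s, so 2.757 deg/s = 2.757 * 0.017453293 = 0.048118727 rad/s. Sum: 0.10408096 + 0.048118727 = 0.15219969 rad/s. Result: 0.15219969 rad/s ≈ 0.1522 rad/s (4 s.f.). Final answer: 0.1522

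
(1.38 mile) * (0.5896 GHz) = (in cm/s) 1.309e+14. Check: 1 mile = 1609.344 m, so 1.38 mile = 1.38 * 1609.344 = 2220.8947 m. 1 GHz = 1e+09 Hz, so 0.5896 GHz = 0.5896 * 1e+09 = 5.896e+08 Hz. Combine: 2220.8947 m * 5.896e+08 Hz = 1.3094395e+12 m/s. 1 cm/s = 0.01 m/s, so 1.3094395e+12 m/s = 1.3094395e+12 / 0.01 = 1.3094395e+14 cm/s ≈ 1.309e+14 cm/s (4 s.f.).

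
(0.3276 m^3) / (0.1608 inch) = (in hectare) 0.008021. Check: 0.3276 m^3 is already in m^3. 1 inch = 0.0254 m, so 0.1608 inch = 0.1608 * 0.0254 = 0.00408432 m. Combine: 0.3276 m^3 / 0.00408432 m = 80.20919 m^2. 1 hectare = 10000 m^2, so 80.20919 m^2 = 80.20919 / 10000 = 0.008020919 hectare ≈ 0.008021 hectare (4 s.f.).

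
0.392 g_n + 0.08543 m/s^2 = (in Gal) 393. Check: 1 g_n = 9.80665 m/s^2, so 0.392 g_n = 0.392 * 9.80665 = 3.8442068 m/s^2. 0.08543 m/s^2 is already in m/s^2. Sum: 3.8442068 + 0.08543 = 3.9296368 m/s^2. 1 Gal = 0.01 m/s^2, so 3.9296368 m/s^2 = 3.9296368 / 0.01 = 392.96368 Gal ≈ 393 Gal (4 s.f.).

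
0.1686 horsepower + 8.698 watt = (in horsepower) 1 horsepower = 745.69987 W, so 0.1686 horsepower = 0.1686 * 745.69987 = 125.725 W. 8.698 watt = 8.698 W. Sum: 125.725 + 8.698 = 134.423 W. 1 horsepower = 745.69987 W, so 134.423 W = 134.423 / 745.69987 = 0.18026421 horsepower ≈ 0.1803 horsepower (4 s.f.). Final answer: 0.1803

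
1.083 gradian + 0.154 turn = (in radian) 1 gradian = 0.015707963 rad, so 1.083 gradian = 1.083 * 0.015707963 = 0.017011724 rad. 1 turn = 6.2831853 rad, so 0.154 turn = 0.154 * 6.2831853 = 0.96761054 rad. Sum: 0.017011724 + 0.96761054 = 0.98462226 rad. 0.98462226 rad = 0.98462226 radian ≈ 0.9846 radian (4 s.f.). Final answer: 0.9846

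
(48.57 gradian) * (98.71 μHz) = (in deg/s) 0.004315. Check: 1 gradian = 0.015707963 rad, so 48.57 gradian = 48.57 * 0.015707963 = 0.76293578 rad. 1 μHz = 1e-06 Hz, so 98.71 μHz = 98.71 * 1e-06 = 9.871e-05 Hz. Combine: 0.76293578 rad * 9.871e-05 Hz = 7.530939e-05 rad/s. 1 deg/s = 0.017453293 rad/s, so 7.530939e-05 rad/s = 7.530939e-05 / 0.017453293 = 0.0043149102 deg/s ≈ 0.004315 deg/s (4 s.f.).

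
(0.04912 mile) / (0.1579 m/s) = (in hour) 1 mile = 1609.344 m, so 0.04912 mile = 0.04912 * 1609.344 = 79.050977 m. 0.1579 m/s is already in m/s. Combine: 79.050977 m / 0.1579 m/s = 500.6395 s. 1 hour = 3600 s, so 500.6395 s = 500.6395 / 3600 = 0.13906653 hour ≈ 0.1391 hour (4 s.f.). Final answer: 0.1391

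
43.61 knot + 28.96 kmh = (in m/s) 1 knot = 0.51444444 m/s, so 43.61 knot = 43.61 * 0.51444444 = 22.434922 m/s. 1 kmh = 0.27777778 m/s, so 28.96 kmh = 28.96 * 0.27777778 = 8.0444444 m/s. Sum: 22.434922 + 8.0444444 = 30.479367 m/s. Result: 30.479367 m/s ≈ 30.48 m/s (4 s.f.). Final answer: 30.48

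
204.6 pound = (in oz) 3274. Check: 1 pound = 0.45359237 kg, so 204.6 pound = 204.6 * 0.45359237 = 92.804999 kg. 1 oz = 0.028349523 kg, so 92.804999 kg = 92.804999 / 0.028349523 = 3273.6 oz ≈ 3274 oz (4 s.f.).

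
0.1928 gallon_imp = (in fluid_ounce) 29.64. Check: 1 gallon_imp = 0.00454609 m^3, so 0.1928 gallon_imp = 0.1928 * 0.00454609 = 0.00087648615 m^3. 1 fluid_ounce = 2.957353e-05 m^3, so 0.00087648615 m^3 = 0.00087648615 / 2.957353e-05 = 29.637523 fluid_ounce ≈ 29.64 fluid_ounce (4 s.f.).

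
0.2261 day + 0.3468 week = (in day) 2.654. Check: 1 day = 86400 s, so 0.2261 day = 0.2261 * 86400 = 19535.04 s. 1 week = 604800 s, so 0.3468 week = 0.3468 * 604800 = 209744.64 s. Sum: 19535.04 + 209744.64 = 229279.68 s. 1 day = 86400 s, so 229279.68 s = 229279.68 / 86400 = 2.6537 day ≈ 2.654 day (4 s.f.).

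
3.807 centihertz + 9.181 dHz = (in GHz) 1 centihertz = 0.01 Hz, so 3.807 centihertz = 3.807 * 0.01 = 0.03807 Hz. 1 dHz = 0.1 Hz, so 9.181 dHz = 9.181 * 0.1 = 0.9181 Hz. Sum: 0.03807 + 0.9181 = 0.95617 Hz. 1 GHz = 1e+09 Hz, so 0.95617 Hz = 0.95617 / 1e+09 = 9.5617e-10 GHz ≈ 9.562e-10 GHz (4 s.f.). Final answer: 9.562e-10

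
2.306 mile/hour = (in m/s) 1 mile/hour = 0.44704 m/s, so 2.306 mile/hour = 2.306 * 0.44704 = 1.0308742 m/s. Result: 1.0308742 m/s ≈ 1.031 m/s (4 s.f.). Final answer: 1.031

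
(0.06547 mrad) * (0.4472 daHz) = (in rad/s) 0.0002928. Check: 1 mrad = 0.001 rad, so 0.06547 mrad = 0.06547 * 0.001 = 6.547e-05 rad. 1 daHz = 10 Hz, so 0.4472 daHz = 0.4472 * 10 = 4.472 Hz. Combine: 6.547e-05 rad * 4.472 Hz = 0.00029278184 rad/s. Result: 0.00029278184 rad/s ≈ 0.0002928 rad/s (4 s.f.).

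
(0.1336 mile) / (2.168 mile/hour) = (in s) 1 mile = 1609.344 m, so 0.1336 mile = 0.1336 * 1609.344 = 215.00836 m. 1 mile/hour = 0.44704 m/s, so 2.168 mile/hour = 2.168 * 0.44704 = 0.96918272 m/s. Combine: 215.00836 m / 0.96918272 m/s = 221.84502 s. Result: 221.84502 s ≈ 221.8 s (4 s.f.). Final answer: 221.8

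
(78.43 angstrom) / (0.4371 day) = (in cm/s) 2.077e-11. Check: 1 angstrom = 1e-10 m, so 78.43 angstrom = 78.43 * 1e-10 = 7.843e-09 m. 1 day = 86400 s, so 0.4371 day = 0.4371 * 86400 = 37765.44 s. Combine: 7.843e-09 m / 37765.44 s = 2.0767665e-13 m/s. 1 cm/s = 0.01 m/s, so 2.0767665e-13 m/s = 2.0767665e-13 / 0.01 = 2.0767665e-11 cm/s ≈ 2.077e-11 cm/s (4 s.f.).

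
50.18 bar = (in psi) 1 bar = 100000 Pa, so 50.18 bar = 50.18 * 100000 = 5018000 Pa. 1 psi = 6894.7573 Pa, so 5018000 Pa = 5018000 / 6894.7573 = 727.79937 psi ≈ 727.8 psi (4 s.f.). Final answer: 727.8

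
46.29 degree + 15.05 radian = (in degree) 1 degree = 0.017453293 rad, so 46.29 degree = 46.29 * 0.017453293 = 0.80791291 rad. 15.05 radian = 15.05 rad. Sum: 0.80791291 + 15.05 = 15.857913 rad. 1 degree = 0.017453293 rad, so 15.857913 rad = 15.857913 / 0.017453293 = 908.59148 degree ≈ 908.6 degree (4 s.f.). Final answer: 908.6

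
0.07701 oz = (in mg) 1 oz = 0.028349523 kg, so 0.07701 oz = 0.07701 * 0.028349523 = 0.0021831968 kg. 1 mg = 1e-06 kg, so 0.0021831968 kg = 0.0021831968 / 1e-06 = 2183.1968 mg ≈ 2183 mg (4 s.f.). Final answer: 2183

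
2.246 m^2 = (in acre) 0.000555. Check: 1 acre = 4046.8564 m^2, so 2.246 m^2 = 2.246 / 4046.8564 = 0.00055499869 acre ≈ 0.000555 acre (4 s.f.).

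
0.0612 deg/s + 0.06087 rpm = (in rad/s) 1 deg/s = 0.017453293 rad/s, so 0.0612 deg/s = 0.0612 * 0.017453293 = 0.0010681415 rad/s. 1 rpm = 0.10471976 rad/s, so 0.06087 rpm = 0.06087 * 0.10471976 = 0.0063742915 rad/s. Sum: 0.0010681415 + 0.0063742915 = 0.007442433 rad/s. Result: 0.007442433 rad/s ≈ 0.007442 rad/s (4 s.f.). Final answer: 0.007442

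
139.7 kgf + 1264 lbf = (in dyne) 1 kgf = 9.80665 N, so 139.7 kgf = 139.7 * 9.80665 = 1369.989 N. 1 lbf = 4.4482216 N, so 1264 lbf = 1264 * 4.4482216 = 5622.5521 N. Sum: 1369.989 + 5622.5521 = 6992.5411 N. 1 dyne = 1e-05 N, so 6992.5411 N = 6992.5411 / 1e-05 = 6.9925411e+08 dyne ≈ 6.993e+08 dyne (4 s.f.). Final answer: 6.993e+08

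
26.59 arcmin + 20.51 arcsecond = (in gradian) 1 arcmin = 0.00029088821 rad, so 26.59 arcmin = 26.59 * 0.00029088821 = 0.0077347175 rad. 1 arcsecond = 4.8481368e-06 rad, so 20.51 arcsecond = 20.51 * 4.8481368e-06 = 9.9435286e-05 rad. Sum: 0.0077347175 + 9.9435286e-05 = 0.0078341528 rad. 1 gradian = 0.015707963 rad, so 0.0078341528 rad = 0.0078341528 / 0.015707963 = 0.49873765 gradian ≈ 0.4987 gradian (4 s.f.). Final answer: 0.4987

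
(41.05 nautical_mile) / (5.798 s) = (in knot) 1 nautical_mile = 1852 m, so 41.05 nautical_mile = 41.05 * 1852 = 76024.6 m. 5.798 s is already in s. Combine: 76024.6 m / 5.798 s = 13112.211 m/s. 1 knot = 0.51444444 m/s, so 13112.211 m/s = 13112.211 / 0.51444444 = 25488.099 knot ≈ 2.549e+04 knot (4 s.f.). Final answer: 2.549e+04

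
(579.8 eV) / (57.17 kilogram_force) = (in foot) 5.436e-19. Check: 1 eV = 1.6021766e-19 J, so 579.8 eV = 579.8 * 1.6021766e-19 = 9.2894201e-17 J. 1 kilogram_force = 9.80665 N, so 57.17 kilogram_force = 57.17 * 9.80665 = 560.64618 N. Combine: 9.2894201e-17 J / 560.64618 N = 1.6569131e-19 m. 1 foot = 0.3048 m, so 1.6569131e-19 m = 1.6569131e-19 / 0.3048 = 5.4360667e-19 foot ≈ 5.436e-19 foot (4 s.f.).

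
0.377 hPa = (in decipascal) 1 hPa = 100 Pa, so 0.377 hPa = 0.377 * 100 = 37.7 Pa. 1 decipascal = 0.1 Pa, so 37.7 Pa = 37.7 / 0.1 = 377 decipascal. Final answer: 377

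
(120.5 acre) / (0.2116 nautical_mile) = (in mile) 0.7732. Check: 1 acre = 4046.8564 m^2, so 120.5 acre = 120.5 * 4046.8564 = 487646.2 m^2. 1 nautical_mile = 1852 m, so 0.2116 nautical_mile = 0.2116 * 1852 = 391.8832 m. Combine: 487646.2 m^2 / 391.8832 m = 1244.3662 m. 1 mile = 1609.344 m, so 1244.3662 m = 1244.3662 / 1609.344 = 0.77321329 mile ≈ 0.7732 mile (4 s.f.).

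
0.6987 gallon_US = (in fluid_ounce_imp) 93.09. Check: 1 gallon_US = 0.0037854118 m^3, so 0.6987 gallon_US = 0.6987 * 0.0037854118 = 0.0026448672 m^3. 1 fluid_ounce_imp = 2.8413063e-05 m^3, so 0.0026448672 m^3 = 0.0026448672 / 2.8413063e-05 = 93.086312 fluid_ounce_imp ≈ 93.09 fluid_ounce_imp (4 s.f.).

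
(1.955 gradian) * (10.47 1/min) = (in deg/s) 1 gradian = 0.015707963 rad, so 1.955 gradian = 1.955 * 0.015707963 = 0.030709068 rad. 1 1/min = 0.016666667 Hz, so 10.47 1/min = 10.47 * 0.016666667 = 0.1745 Hz. Combine: 0.030709068 rad * 0.1745 Hz = 0.0053587324 rad/s. 1 deg/s = 0.017453293 rad/s, so 0.0053587324 rad/s = 0.0053587324 / 0.017453293 = 0.30703275 deg/s ≈ 0.307 deg/s (4 s.f.). Final answer: 0.307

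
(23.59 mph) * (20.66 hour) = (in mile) 1 mph = 0.44704 m/s, so 23.59 mph = 23.59 * 0.44704 = 10.545674 m/s. 1 hour = 3600 s, so 20.66 hour = 20.66 * 3600 = 74376 s. Combine: 10.545674 m/s * 74376 s = 784345.02 m. 1 mile = 1609.344 m, so 784345.02 m = 784345.02 / 1609.344 = 487.3694 mile ≈ 487.4 mile (4 s.f.). Final answer: 487.4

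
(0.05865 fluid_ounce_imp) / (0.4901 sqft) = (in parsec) 1.186e-21. Check: 1 fluid_ounce_imp = 2.8413063e-05 m^3, so 0.05865 fluid_ounce_imp = 0.05865 * 2.8413063e-05 = 1.6664261e-06 m^3. 1 sqft = 0.09290304 m^2, so 0.4901 sqft = 0.4901 * 0.09290304 = 0.04553178 m^2. Combine: 1.6664261e-06 m^3 / 0.04553178 m^2 = 3.6599187e-05 m. 1 parsec = 3.0856776e+16 m, so 3.6599187e-05 m = 3.6599187e-05 / 3.0856776e+16 = 1.1860989e-21 parsec ≈ 1.186e-21 parsec (4 s.f.).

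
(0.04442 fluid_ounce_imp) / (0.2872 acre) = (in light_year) 1.148e-25. Check: 1 fluid_ounce_imp = 2.8413063e-05 m^3, so 0.04442 fluid_ounce_imp = 0.04442 * 2.8413063e-05 = 1.2621082e-06 m^3. 1 acre = 4046.8564 m^2, so 0.2872 acre = 0.2872 * 4046.8564 = 1162.2572 m^2. Combine: 1.2621082e-06 m^3 / 1162.2572 m^2 = 1.0859113e-09 m. 1 light_year = 9.4607305e+15 m, so 1.0859113e-09 m = 1.0859113e-09 / 9.4607305e+15 = 1.1478092e-25 light_year ≈ 1.148e-25 light_year (4 s.f.).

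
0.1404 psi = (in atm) 0.009554. Check: 1 psi = 6894.7573 Pa, so 0.1404 psi = 0.1404 * 6894.7573 = 968.02392 Pa. 1 atm = 101325 Pa, so 968.02392 Pa = 968.02392 / 101325 = 0.0095536533 atm ≈ 0.009554 atm (4 s.f.).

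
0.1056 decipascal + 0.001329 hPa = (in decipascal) 1 decipascal = 0.1 Pa, so 0.1056 decipascal = 0.1056 * 0.1 = 0.01056 Pa. 1 hPa = 100 Pa, so 0.001329 hPa = 0.001329 * 100 = 0.1329 Pa. Sum: 0.01056 + 0.1329 = 0.14346 Pa. 1 decipascal = 0.1 Pa, so 0.14346 Pa = 0.14346 / 0.1 = 1.4346 decipascal ≈ 1.435 decipascal (4 s.f.). Final answer: 1.435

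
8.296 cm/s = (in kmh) 1 cm/s = 0.01 m/s, so 8.296 cm/s = 8.296 * 0.01 = 0.08296 m/s. 1 kmh = 0.27777778 m/s, so 0.08296 m/s = 0.08296 / 0.27777778 = 0.298656 kmh ≈ 0.2987 kmh (4 s.f.). Final answer: 0.2987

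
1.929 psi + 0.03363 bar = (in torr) 125. Check: 1 psi = 6894.7573 Pa, so 1.929 psi = 1.929 * 6894.7573 = 13299.987 Pa. 1 bar = 100000 Pa, so 0.03363 bar = 0.03363 * 100000 = 3363 Pa. Sum: 13299.987 + 3363 = 16662.987 Pa. 1 torr = 133.32237 Pa, so 16662.987 Pa = 16662.987 / 133.32237 = 124.98268 torr ≈ 125 torr (4 s.f.).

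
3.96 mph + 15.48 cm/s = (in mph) 1 mph = 0.44704 m/s, so 3.96 mph = 3.96 * 0.44704 = 1.7702784 m/s. 1 cm/s = 0.01 m/s, so 15.48 cm/s = 15.48 * 0.01 = 0.1548 m/s. Sum: 1.7702784 + 0.1548 = 1.9250784 m/s. 1 mph = 0.44704 m/s, so 1.9250784 m/s = 1.9250784 / 0.44704 = 4.3062777 mph ≈ 4.306 mph (4 s.f.). Final answer: 4.306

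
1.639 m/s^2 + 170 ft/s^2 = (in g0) 5.451. Check: 1.639 m/s^2 is already in m/s^2. 1 ft/s^2 = 0.3048 m/s^2, so 170 ft/s^2 = 170 * 0.3048 = 51.816 m/s^2. Sum: 1.639 + 51.816 = 53.455 m/s^2. 1 g0 = 9.80665 m/s^2, so 53.455 m/s^2 = 53.455 / 9.80665 = 5.450893 g0 ≈ 5.451 g0 (4 s.f.).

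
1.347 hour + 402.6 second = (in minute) 87.53. Check: 1 hour = 3600 s, so 1.347 hour = 1.347 * 3600 = 4849.2 s. 402.6 second = 402.6 s. Sum: 4849.2 + 402.6 = 5251.8 s. 1 minute = 60 s, so 5251.8 s = 5251.8 / 60 = 87.53 minute.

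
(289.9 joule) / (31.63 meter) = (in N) 289.9 joule = 289.9 J. 31.63 meter = 31.63 m. Combine: 289.9 J / 31.63 m = 9.1653494 N. Result: 9.1653494 N ≈ 9.165 N (4 s.f.). Final answer: 9.165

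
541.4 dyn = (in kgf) 1 dyn = 1e-05 N, so 541.4 dyn = 541.4 * 1e-05 = 0.005414 N. 1 kgf = 9.80665 N, so 0.005414 N = 0.005414 / 9.80665 = 0.00055207436 kgf ≈ 0.0005521 kgf (4 s.f.). Final answer: 0.0005521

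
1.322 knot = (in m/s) 0.6801. Check: 1 knot = 0.51444444 m/s, so 1.322 knot = 1.322 * 0.51444444 = 0.68009556 m/s. Result: 0.68009556 m/s ≈ 0.6801 m/s (4 s.f.).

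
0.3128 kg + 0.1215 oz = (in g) 316.2. Check: 0.3128 kg is already in kg. 1 oz = 0.028349523 kg, so 0.1215 oz = 0.1215 * 0.028349523 = 0.0034444671 kg. Sum: 0.3128 + 0.0034444671 = 0.31624447 kg. 1 g = 0.001 kg, so 0.31624447 kg = 0.31624447 / 0.001 = 316.24447 g ≈ 316.2 g (4 s.f.).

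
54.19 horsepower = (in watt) 1 horsepower = 745.69987 W, so 54.19 horsepower = 54.19 * 745.69987 = 40409.476 W. 40409.476 W = 40409.476 watt ≈ 4.041e+04 watt (4 s.f.). Final answer: 4.041e+04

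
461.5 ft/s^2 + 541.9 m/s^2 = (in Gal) 1 ft/s^2 = 0.3048 m/s^2, so 461.5 ft/s^2 = 461.5 * 0.3048 = 140.6652 m/s^2. 541.9 m/s^2 is already in m/s^2. Sum: 140.6652 + 541.9 = 682.5652 m/s^2. 1 Gal = 0.01 m/s^2, so 682.5652 m/s^2 = 682.5652 / 0.01 = 68256.52 Gal ≈ 6.826e+04 Gal (4 s.f.). Final answer: 6.826e+04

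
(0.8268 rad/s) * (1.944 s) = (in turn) 0.2558. Check: 0.8268 rad/s is already in rad/s. 1.944 s is already in s. Combine: 0.8268 rad/s * 1.944 s = 1.6072992 rad. 1 turn = 6.2831853 rad, so 1.6072992 rad = 1.6072992 / 6.2831853 = 0.25580961 turn ≈ 0.2558 turn (4 s.f.).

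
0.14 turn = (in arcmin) 3024. Check: 1 turn = 6.2831853 rad, so 0.14 turn = 0.14 * 6.2831853 = 0.87964594 rad. 1 arcmin = 0.00029088821 rad, so 0.87964594 rad = 0.87964594 / 0.00029088821 = 3024 arcmin.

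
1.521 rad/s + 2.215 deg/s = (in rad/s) 1.521 rad/s is already in rad/s. 1 deg/s = 0.017453293 rad/s, so 2.215 deg/s = 2.215 * 0.017453293 = 0.038659043 rad/s. Sum: 1.521 + 0.038659043 = 1.559659 rad/s. Result: 1.559659 rad/s ≈ 1.56 rad/s (4 s.f.). Final answer: 1.56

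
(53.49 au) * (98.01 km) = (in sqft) 8.442e+18. Check: 1 au = 1.4959787e+11 m, so 53.49 au = 53.49 * 1.4959787e+11 = 8.0019901e+12 m. 1 km = 1000 m, so 98.01 km = 98.01 * 1000 = 98010 m. Combine: 8.0019901e+12 m * 98010 m = 7.8427505e+17 m^2. 1 sqft = 0.09290304 m^2, so 7.8427505e+17 m^2 = 7.8427505e+17 / 0.09290304 = 8.4418664e+18 sqft ≈ 8.442e+18 sqft (4 s.f.).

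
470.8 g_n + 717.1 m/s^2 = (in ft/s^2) 1.75e+04. Check: 1 g_n = 9.80665 m/s^2, so 470.8 g_n = 470.8 * 9.80665 = 4616.9708 m/s^2. 717.1 m/s^2 is already in m/s^2. Sum: 4616.9708 + 717.1 = 5334.0708 m/s^2. 1 ft/s^2 = 0.3048 m/s^2, so 5334.0708 m/s^2 = 5334.0708 / 0.3048 = 17500.232 ft/s^2 ≈ 1.75e+04 ft/s^2 (4 s.f.).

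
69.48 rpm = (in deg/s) 1 rpm = 0.10471976 rad/s, so 69.48 rpm = 69.48 * 0.10471976 = 7.2759286 rad/s. 1 deg/s = 0.017453293 rad/s, so 7.2759286 rad/s = 7.2759286 / 0.017453293 = 416.88 deg/s ≈ 416.9 deg/s (4 s.f.). Final answer: 416.9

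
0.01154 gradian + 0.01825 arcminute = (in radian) 1 gradian = 0.015707963 rad, so 0.01154 gradian = 0.01154 * 0.015707963 = 0.0001812699 rad. 1 arcminute = 0.00029088821 rad, so 0.01825 arcminute = 0.01825 * 0.00029088821 = 5.3087098e-06 rad. Sum: 0.0001812699 + 5.3087098e-06 = 0.00018657861 rad. 0.00018657861 rad = 0.00018657861 radian ≈ 0.0001866 radian (4 s.f.). Final answer: 0.0001866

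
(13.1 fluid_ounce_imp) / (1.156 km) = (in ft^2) 1 fluid_ounce_imp = 2.8413063e-05 m^3, so 13.1 fluid_ounce_imp = 13.1 * 2.8413063e-05 = 0.00037221112 m^3. 1 km = 1000 m, so 1.156 km = 1.156 * 1000 = 1156 m. Combine: 0.00037221112 m^3 / 1156 m = 3.2198194e-07 m^2. 1 ft^2 = 0.09290304 m^2, so 3.2198194e-07 m^2 = 3.2198194e-07 / 0.09290304 = 3.4657847e-06 ft^2 ≈ 3.466e-06 ft^2 (4 s.f.). Final answer: 3.466e-06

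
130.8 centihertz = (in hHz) 0.01308. Check: 1 centihertz = 0.01 Hz, so 130.8 centihertz = 130.8 * 0.01 = 1.308 Hz. 1 hHz = 100 Hz, so 1.308 Hz = 1.308 / 100 = 0.01308 hHz.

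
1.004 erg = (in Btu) 1 erg = 1e-07 J, so 1.004 erg = 1.004 * 1e-07 = 1.004e-07 J. 1 Btu = 1055.0559 J, so 1.004e-07 J = 1.004e-07 / 1055.0559 = 9.5160839e-11 Btu ≈ 9.516e-11 Btu (4 s.f.). Final answer: 9.516e-11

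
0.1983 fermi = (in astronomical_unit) 1.326e-27. Check: 1 fermi = 1e-15 m, so 0.1983 fermi = 0.1983 * 1e-15 = 1.983e-16 m. 1 astronomical_unit = 1.4959787e+11 m, so 1.983e-16 m = 1.983e-16 / 1.4959787e+11 = 1.3255536e-27 astronomical_unit ≈ 1.326e-27 astronomical_unit (4 s.f.).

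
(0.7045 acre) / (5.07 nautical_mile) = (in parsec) 1 acre = 4046.8564 m^2, so 0.7045 acre = 0.7045 * 4046.8564 = 2851.0103 m^2. 1 nautical_mile = 1852 m, so 5.07 nautical_mile = 5.07 * 1852 = 9389.64 m. Combine: 2851.0103 m^2 / 9389.64 m = 0.30363362 m. 1 parsec = 3.0856776e+16 m, so 0.30363362 m = 0.30363362 / 3.0856776e+16 = 9.8400954e-18 parsec ≈ 9.84e-18 parsec (4 s.f.). Final answer: 9.84e-18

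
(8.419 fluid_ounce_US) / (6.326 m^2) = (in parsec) 1 fluid_ounce_US = 2.957353e-05 m^3, so 8.419 fluid_ounce_US = 8.419 * 2.957353e-05 = 0.00024897955 m^3. 6.326 m^2 is already in m^2. Combine: 0.00024897955 m^3 / 6.326 m^2 = 3.9358132e-05 m. 1 parsec = 3.0856776e+16 m, so 3.9358132e-05 m = 3.9358132e-05 / 3.0856776e+16 = 1.2755102e-21 parsec ≈ 1.276e-21 parsec (4 s.f.). Final answer: 1.276e-21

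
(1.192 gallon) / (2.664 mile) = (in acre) 2.601e-10. Check: 1 gallon = 0.0037854118 m^3, so 1.192 gallon = 1.192 * 0.0037854118 = 0.0045122108 m^3. 1 mile = 1609.344 m, so 2.664 mile = 2.664 * 1609.344 = 4287.2924 m. Combine: 0.0045122108 m^3 / 4287.2924 m = 1.0524616e-06 m^2. 1 acre = 4046.8564 m^2, so 1.0524616e-06 m^2 = 1.0524616e-06 / 4046.8564 = 2.6006894e-10 acre ≈ 2.601e-10 acre (4 s.f.).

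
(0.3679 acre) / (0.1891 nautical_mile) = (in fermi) 4.251e+15. Check: 1 acre = 4046.8564 m^2, so 0.3679 acre = 0.3679 * 4046.8564 = 1488.8385 m^2. 1 nautical_mile = 1852 m, so 0.1891 nautical_mile = 0.1891 * 1852 = 350.2132 m. Combine: 1488.8385 m^2 / 350.2132 m = 4.2512346 m. 1 fermi = 1e-15 m, so 4.2512346 m = 4.2512346 / 1e-15 = 4.2512346e+15 fermi ≈ 4.251e+15 fermi (4 s.f.).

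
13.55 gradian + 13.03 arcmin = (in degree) 12.41. Check: 1 gradian = 0.015707963 rad, so 13.55 gradian = 13.55 * 0.015707963 = 0.2128429 rad. 1 arcmin = 0.00029088821 rad, so 13.03 arcmin = 13.03 * 0.00029088821 = 0.0037902734 rad. Sum: 0.2128429 + 0.0037902734 = 0.21663318 rad. 1 degree = 0.017453293 rad, so 0.21663318 rad = 0.21663318 / 0.017453293 = 12.412167 degree ≈ 12.41 degree (4 s.f.).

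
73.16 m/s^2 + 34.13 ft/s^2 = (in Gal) 73.16 m/s^2 is already in m/s^2. 1 ft/s^2 = 0.3048 m/s^2, so 34.13 ft/s^2 = 34.13 * 0.3048 = 10.402824 m/s^2. Sum: 73.16 + 10.402824 = 83.562824 m/s^2. 1 Gal = 0.01 m/s^2, so 83.562824 m/s^2 = 83.562824 / 0.01 = 8356.2824 Gal ≈ 8356 Gal (4 s.f.). Final answer: 8356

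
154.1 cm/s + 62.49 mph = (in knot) 1 cm/s = 0.01 m/s, so 154.1 cm/s = 154.1 * 0.01 = 1.541 m/s. 1 mph = 0.44704 m/s, so 62.49 mph = 62.49 * 0.44704 = 27.93553 m/s. Sum: 1.541 + 27.93553 = 29.47653 m/s. 1 knot = 0.51444444 m/s, so 29.47653 m/s = 29.47653 / 0.51444444 = 57.29779 knot ≈ 57.3 knot (4 s.f.). Final answer: 57.3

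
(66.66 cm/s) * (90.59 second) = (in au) 1 cm/s = 0.01 m/s, so 66.66 cm/s = 66.66 * 0.01 = 0.6666 m/s. 90.59 second = 90.59 s. Combine: 0.6666 m/s * 90.59 s = 60.387294 m. 1 au = 1.4959787e+11 m, so 60.387294 m = 60.387294 / 1.4959787e+11 = 4.0366413e-10 au ≈ 4.037e-10 au (4 s.f.). Final answer: 4.037e-10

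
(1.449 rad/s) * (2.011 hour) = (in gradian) 1.449 rad/s is already in rad/s. 1 hour = 3600 s, so 2.011 hour = 2.011 * 3600 = 7239.6 s. Combine: 1.449 rad/s * 7239.6 s = 10490.18 rad. 1 gradian = 0.015707963 rad, so 10490.18 rad = 10490.18 / 0.015707963 = 667825.63 gradian ≈ 6.678e+05 gradian (4 s.f.). Final answer: 6.678e+05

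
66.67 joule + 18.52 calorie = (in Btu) 66.67 joule = 66.67 J. 1 calorie = 4.184 J, so 18.52 calorie = 18.52 * 4.184 = 77.48768 J. Sum: 66.67 + 77.48768 = 144.15768 J. 1 Btu = 1055.0559 J, so 144.15768 J = 144.15768 / 1055.0559 = 0.13663512 Btu ≈ 0.1366 Btu (4 s.f.). Final answer: 0.1366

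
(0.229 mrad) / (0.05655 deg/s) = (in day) 1 mrad = 0.001 rad, so 0.229 mrad = 0.229 * 0.001 = 0.000229 rad. 1 deg/s = 0.017453293 rad/s, so 0.05655 deg/s = 0.05655 * 0.017453293 = 0.00098698369 rad/s. Combine: 0.000229 rad / 0.00098698369 rad/s = 0.23202004 s. 1 day = 86400 s, so 0.23202004 s = 0.23202004 / 86400 = 2.6854172e-06 day ≈ 2.685e-06 day (4 s.f.). Final answer: 2.685e-06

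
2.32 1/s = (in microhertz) 2.32 1/s = 2.32 Hz. 1 microhertz = 1e-06 Hz, so 2.32 Hz = 2.32 / 1e-06 = 2320000 microhertz ≈ 2.32e+06 microhertz (4 s.f.). Final answer: 2.32e+06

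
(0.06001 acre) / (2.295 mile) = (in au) 4.395e-13. Check: 1 acre = 4046.8564 m^2, so 0.06001 acre = 0.06001 * 4046.8564 = 242.85185 m^2. 1 mile = 1609.344 m, so 2.295 mile = 2.295 * 1609.344 = 3693.4445 m. Combine: 242.85185 m^2 / 3693.4445 m = 0.065752133 m. 1 au = 1.4959787e+11 m, so 0.065752133 m = 0.065752133 / 1.4959787e+11 = 4.3952586e-13 au ≈ 4.395e-13 au (4 s.f.).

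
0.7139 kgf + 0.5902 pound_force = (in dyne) 9.626e+05. Check: 1 kgf = 9.80665 N, so 0.7139 kgf = 0.7139 * 9.80665 = 7.0009674 N. 1 pound_force = 4.4482216 N, so 0.5902 pound_force = 0.5902 * 4.4482216 = 2.6253404 N. Sum: 7.0009674 + 2.6253404 = 9.6263078 N. 1 dyne = 1e-05 N, so 9.6263078 N = 9.6263078 / 1e-05 = 962630.78 dyne ≈ 9.626e+05 dyne (4 s.f.).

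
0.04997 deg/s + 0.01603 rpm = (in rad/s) 0.002551. Check: 1 deg/s = 0.017453293 rad/s, so 0.04997 deg/s = 0.04997 * 0.017453293 = 0.00087214103 rad/s. 1 rpm = 0.10471976 rad/s, so 0.01603 rpm = 0.01603 * 0.10471976 = 0.0016786577 rad/s. Sum: 0.00087214103 + 0.0016786577 = 0.0025507987 rad/s. Result: 0.0025507987 rad/s ≈ 0.002551 rad/s (4 s.f.).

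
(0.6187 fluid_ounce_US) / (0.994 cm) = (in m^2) 1 fluid_ounce_US = 2.957353e-05 m^3, so 0.6187 fluid_ounce_US = 0.6187 * 2.957353e-05 = 1.8297143e-05 m^3. 1 cm = 0.01 m, so 0.994 cm = 0.994 * 0.01 = 0.00994 m. Combine: 1.8297143e-05 m^3 / 0.00994 m = 0.0018407588 m^2. Result: 0.0018407588 m^2 ≈ 0.001841 m^2 (4 s.f.). Final answer: 0.001841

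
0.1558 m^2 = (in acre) 3.85e-05. Check: 1 acre = 4046.8564 m^2, so 0.1558 m^2 = 0.1558 / 4046.8564 = 3.8499018e-05 acre ≈ 3.85e-05 acre (4 s.f.).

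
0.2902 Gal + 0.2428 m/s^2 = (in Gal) 1 Gal = 0.01 m/s^2, so 0.2902 Gal = 0.2902 * 0.01 = 0.002902 m/s^2. 0.2428 m/s^2 is already in m/s^2. Sum: 0.002902 + 0.2428 = 0.245702 m/s^2. 1 Gal = 0.01 m/s^2, so 0.245702 m/s^2 = 0.245702 / 0.01 = 24.5702 Gal ≈ 24.57 Gal (4 s.f.). Final answer: 24.57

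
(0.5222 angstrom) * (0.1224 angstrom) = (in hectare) 6.392e-26. Check: 1 angstrom = 1e-10 m, so 0.5222 angstrom = 0.5222 * 1e-10 = 5.222e-11 m. 1 angstrom = 1e-10 m, so 0.1224 angstrom = 0.1224 * 1e-10 = 1.224e-11 m. Combine: 5.222e-11 m * 1.224e-11 m = 6.391728e-22 m^2. 1 hectare = 10000 m^2, so 6.391728e-22 m^2 = 6.391728e-22 / 10000 = 6.391728e-26 hectare ≈ 6.392e-26 hectare (4 s.f.).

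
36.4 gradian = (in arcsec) 1 gradian = 0.015707963 rad, so 36.4 gradian = 36.4 * 0.015707963 = 0.57176986 rad. 1 arcsec = 4.8481368e-06 rad, so 0.57176986 rad = 0.57176986 / 4.8481368e-06 = 117936 arcsec ≈ 1.179e+05 arcsec (4 s.f.). Final answer: 1.179e+05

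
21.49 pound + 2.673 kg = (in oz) 1 pound = 0.45359237 kg, so 21.49 pound = 21.49 * 0.45359237 = 9.7477 kg. 2.673 kg is already in kg. Sum: 9.7477 + 2.673 = 12.4207 kg. 1 oz = 0.028349523 kg, so 12.4207 kg = 12.4207 / 0.028349523 = 438.1273 oz ≈ 438.1 oz (4 s.f.). Final answer: 438.1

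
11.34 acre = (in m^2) 4.589e+04. Check: 1 acre = 4046.8564 m^2, so 11.34 acre = 11.34 * 4046.8564 = 45891.352 m^2. Result: 45891.352 m^2 ≈ 4.589e+04 m^2 (4 s.f.).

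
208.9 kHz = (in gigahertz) 1 kHz = 1000 Hz, so 208.9 kHz = 208.9 * 1000 = 208900 Hz. 1 gigahertz = 1e+09 Hz, so 208900 Hz = 208900 / 1e+09 = 0.0002089 gigahertz. Final answer: 0.0002089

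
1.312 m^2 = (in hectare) 0.0001312. Check: 1 hectare = 10000 m^2, so 1.312 m^2 = 1.312 / 10000 = 0.0001312 hectare.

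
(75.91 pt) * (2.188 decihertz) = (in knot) 0.01139. Check: 1 pt = 0.00035277778 m, so 75.91 pt = 75.91 * 0.00035277778 = 0.026779361 m. 1 decihertz = 0.1 Hz, so 2.188 decihertz = 2.188 * 0.1 = 0.2188 Hz. Combine: 0.026779361 m * 0.2188 Hz = 0.0058593242 m/s. 1 knot = 0.51444444 m/s, so 0.0058593242 m/s = 0.0058593242 / 0.51444444 = 0.011389615 knot ≈ 0.01139 knot (4 s.f.).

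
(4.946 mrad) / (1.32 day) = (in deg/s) 2.485e-06. Check: 1 mrad = 0.001 rad, so 4.946 mrad = 4.946 * 0.001 = 0.004946 rad. 1 day = 86400 s, so 1.32 day = 1.32 * 86400 = 114048 s. Combine: 0.004946 rad / 114048 s = 4.3367705e-08 rad/s. 1 deg/s = 0.017453293 rad/s, so 4.3367705e-08 rad/s = 4.3367705e-08 / 0.017453293 = 2.4847865e-06 deg/s ≈ 2.485e-06 deg/s (4 s.f.).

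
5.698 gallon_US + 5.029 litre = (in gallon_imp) 5.851. Check: 1 gallon_US = 0.0037854118 m^3, so 5.698 gallon_US = 5.698 * 0.0037854118 = 0.021569276 m^3. 1 litre = 0.001 m^3, so 5.029 litre = 5.029 * 0.001 = 0.005029 m^3. Sum: 0.021569276 + 0.005029 = 0.026598276 m^3. 1 gallon_imp = 0.00454609 m^3, so 0.026598276 m^3 = 0.026598276 / 0.00454609 = 5.8508029 gallon_imp ≈ 5.851 gallon_imp (4 s.f.).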